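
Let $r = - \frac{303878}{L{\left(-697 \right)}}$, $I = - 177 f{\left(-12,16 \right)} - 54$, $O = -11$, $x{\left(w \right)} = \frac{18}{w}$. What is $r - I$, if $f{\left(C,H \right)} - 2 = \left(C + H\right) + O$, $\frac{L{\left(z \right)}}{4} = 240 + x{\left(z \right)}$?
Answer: $- \frac{383890927}{334524} \approx -1147.6$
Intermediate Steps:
$L{\left(z \right)} = 960 + \frac{72}{z}$ ($L{\left(z \right)} = 4 \left(240 + \frac{18}{z}\right) = 960 + \frac{72}{z}$)
$f{\left(C,H \right)} = -9 + C + H$ ($f{\left(C,H \right)} = 2 - \left(11 - C - H\right) = 2 + \left(-11 + C + H\right) = -9 + C + H$)
$I = 831$ ($I = - 177 \left(-9 - 12 + 16\right) - 54 = \left(-177\right) \left(-5\right) - 54 = 885 - 54 = 831$)
$r = - \frac{105901483}{334524}$ ($r = - \frac{303878}{960 + \frac{72}{-697}} = - \frac{303878}{960 + 72 \left(- \frac{1}{697}\right)} = - \frac{303878}{960 - \frac{72}{697}} = - \frac{303878}{\frac{669048}{697}} = \left(-303878\right) \frac{697}{669048} = - \frac{105901483}{334524} \approx -316.57$)
$r - I = - \frac{105901483}{334524} - 831 = - \frac{383890927}{334524}$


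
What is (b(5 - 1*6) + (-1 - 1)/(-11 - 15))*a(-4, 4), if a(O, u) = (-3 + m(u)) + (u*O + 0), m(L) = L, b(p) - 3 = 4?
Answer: -1380/13 ≈ -106.15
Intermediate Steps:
b(p) = 7 (b(p) = 3 + 4 = 7)
a(O, u) = -3 + u + O*u (a(O, u) = (-3 + u) + (u*O + 0) = (-3 + u) + (O*u + 0) = (-3 + u) + O*u = -3 + u + O*u)
(b(5 - 1*6) + (-1 - 1)/(-11 - 15))*a(-4, 4) = (7 + (-1 - 1)/(-11 - 15))*(-3 + 4 - 4*4) = (7 - 2/(-26))*(-3 + 4 - 16) = (7 - 2*(-1/26))*(-15) = (7 + 1/13)*(-15) = (92/13)*(-15) = -1380/13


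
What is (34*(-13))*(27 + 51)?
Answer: -34476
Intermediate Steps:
(34*(-13))*(27 + 51) = -442*78 = -34476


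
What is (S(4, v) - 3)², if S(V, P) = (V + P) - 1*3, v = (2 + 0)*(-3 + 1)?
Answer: 36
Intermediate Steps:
v = -4 (v = 2*(-2) = -4)
S(V, P) = -3 + P + V (S(V, P) = (P + V) - 3 = -3 + P + V)
(S(4, v) - 3)² = ((-3 - 4 + 4) - 3)² = (-3 - 3)² = (-6)² = 36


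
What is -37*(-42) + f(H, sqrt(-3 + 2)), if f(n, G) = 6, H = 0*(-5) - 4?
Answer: 1560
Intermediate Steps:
H = -4 (H = 0 - 4 = -4)
-37*(-42) + f(H, sqrt(-3 + 2)) = -37*(-42) + 6 = 1554 + 6 = 1560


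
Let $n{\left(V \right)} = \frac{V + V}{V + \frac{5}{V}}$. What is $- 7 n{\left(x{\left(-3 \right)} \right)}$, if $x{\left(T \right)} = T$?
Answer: $-9$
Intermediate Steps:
$n{\left(V \right)} = \frac{2 V}{V + \frac{5}{V}}$
$- 7 n{\left(x{\left(-3 \right)} \right)} = - 7 \frac{2 \left(-3\right)^{2}}{5 + \left(-3\right)^{2}} = - 7 \cdot 2 \cdot 9 \frac{1}{5 + 9} = - 7 \cdot 2 \cdot 9 \cdot \frac{1}{14} = \left(-7\right) \frac{9}{7} = -9$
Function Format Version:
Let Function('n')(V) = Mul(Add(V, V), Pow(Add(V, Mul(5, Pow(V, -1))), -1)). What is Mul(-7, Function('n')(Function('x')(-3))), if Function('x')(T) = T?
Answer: -9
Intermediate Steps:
Function('n')(V) = Mul(2, V, Pow(Add(V, Mul(5, Pow(V, -1))), -1)) (Function('n')(V) = Mul(Mul(2, V), Pow(Add(V, Mul(5, Pow(V, -1))), -1)) = Mul(2, V, Pow(Add(V, Mul(5, Pow(V, -1))), -1)))
Mul(-7, Function('n')(Function('x')(-3))) = Mul(-7, Mul(2, Pow(-3, 2), Pow(Add(5, Pow(-3, 2)), -1))) = Mul(-7, Mul(2, 9, Pow(Add(5, 9), -1))) = Mul(-7, Mul(2, 9, Pow(14, -1))) = Mul(-7, Mul(2, 9, Rational(1, 14))) = Mul(-7, Rational(9, 7)) = -9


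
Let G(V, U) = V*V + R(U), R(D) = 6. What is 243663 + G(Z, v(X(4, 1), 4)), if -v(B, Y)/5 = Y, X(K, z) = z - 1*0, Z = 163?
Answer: 270238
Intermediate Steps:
X(K, z) = z (X(K, z) = z + 0 = z)
v(B, Y) = -5*Y
G(V, U) = 6 + V² (G(V, U) = V*V + 6 = V² + 6 = 6 + V²)
243663 + G(Z, v(X(4, 1), 4)) = 243663 + (6 + 163²) = 243663 + (6 + 26569) = 243663 + 26575 = 270238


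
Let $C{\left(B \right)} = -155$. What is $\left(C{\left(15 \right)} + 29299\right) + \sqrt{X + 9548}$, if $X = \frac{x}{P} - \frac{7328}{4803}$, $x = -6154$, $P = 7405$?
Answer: $29144 + \frac{\sqrt{12074815327159841370}}{35566215} \approx 29242.0$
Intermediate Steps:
$X = - \frac{83821502}{35566215}$ ($X = - \frac{6154}{7405} - \frac{7328}{4803} = - \frac{83821502}{35566215} \approx -2.3568$)
$\left(C{\left(15 \right)} + 29299\right) + \sqrt{X + 9548} = \left(-155 + 29299\right) + \sqrt{- \frac{83821502}{35566215} + 9548} = 29144 + \sqrt{\frac{339502399318}{35566215}} = 29144 + \frac{\sqrt{12074815327159841370}}{35566215}$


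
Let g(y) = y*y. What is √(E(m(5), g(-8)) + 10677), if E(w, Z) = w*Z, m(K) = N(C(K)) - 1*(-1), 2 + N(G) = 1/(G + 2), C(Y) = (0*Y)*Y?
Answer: √10645 ≈ 103.17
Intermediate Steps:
C(Y) = 0 (C(Y) = 0*Y = 0)
g(y) = y²
N(G) = -2 + 1/(2 + G) (N(G) = -2 + 1/(G + 2) = -2 + 1/(2 + G))
m(K) = -½ (m(K) = (-3 - 2*0)/(2 + 0) - 1*(-1) = (-3 + 0)/2 + 1 = (½)*(-3) + 1 = -3/2 + 1 = -½)
E(w, Z) = Z*w
√(E(m(5), g(-8)) + 10677) = √((-8)²*(-½) + 10677) = √(64*(-½) + 10677) = √(-32 + 10677) = √10645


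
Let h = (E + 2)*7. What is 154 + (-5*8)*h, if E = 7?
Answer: -2366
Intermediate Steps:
h = 63 (h = (7 + 2)*7 = 9*7 = 63)
154 + (-5*8)*h = 154 - 5*8*63 = 154 - 40*63 = 154 - 2520 = -2366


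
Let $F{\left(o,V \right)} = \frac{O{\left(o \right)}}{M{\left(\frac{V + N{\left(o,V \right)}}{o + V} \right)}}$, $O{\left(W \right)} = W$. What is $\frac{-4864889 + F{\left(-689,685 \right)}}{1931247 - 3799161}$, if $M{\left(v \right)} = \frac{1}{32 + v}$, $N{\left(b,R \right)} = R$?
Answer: $\frac{9301909}{3735828} \approx 2.4899$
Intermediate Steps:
$F{\left(o,V \right)} = o \left(32 + \frac{2 V}{V + o}\right)$ ($F{\left(o,V \right)} = \frac{o}{\frac{1}{32 + \frac{V + V}{o + V}}} = \frac{o}{\frac{1}{32 + \frac{2 V}{V + o}}} = o \left(32 + \frac{2 V}{V + o}\right)$)
$\frac{-4864889 + F{\left(-689,685 \right)}}{1931247 - 3799161} = \frac{-4864889 + 2 \left(-689\right) \frac{1}{685 - 689} \left(16 \left(-689\right) + 17 \cdot 685\right)}{1931247 - 3799161} = \frac{-4864889 + 2 \left(-689\right) \frac{1}{-4} \left(-11024 + 11645\right)}{-1867914} = \left(-4864889 + 2 \left(-689\right) \left(- \frac{1}{4}\right) 621\right) \left(- \frac{1}{1867914}\right) = \left(-4864889 + \frac{427869}{2}\right) \left(- \frac{1}{1867914}\right) = \left(- \frac{9301909}{2}\right) \left(- \frac{1}{1867914}\right) = \frac{9301909}{3735828}$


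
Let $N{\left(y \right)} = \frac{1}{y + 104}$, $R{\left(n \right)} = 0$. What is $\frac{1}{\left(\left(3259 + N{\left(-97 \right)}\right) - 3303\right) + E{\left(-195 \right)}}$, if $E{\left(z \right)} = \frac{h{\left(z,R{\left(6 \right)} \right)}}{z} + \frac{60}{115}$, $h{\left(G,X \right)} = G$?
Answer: $- \frac{161}{6816} \approx -0.023621$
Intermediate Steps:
$N{\left(y \right)} = \frac{1}{104 + y}$
$E{\left(z \right)} = \frac{35}{23}$ ($E{\left(z \right)} = \frac{z}{z} + \frac{60}{115} = 1 + 60 \cdot \frac{1}{115} = 1 + \frac{12}{23} = \frac{35}{23}$)
$\frac{1}{\left(\left(3259 + N{\left(-97 \right)}\right) - 3303\right) + E{\left(-195 \right)}} = \frac{1}{\left(\left(3259 + \frac{1}{104 - 97}\right) - 3303\right) + \frac{35}{23}} = \frac{1}{\left(\left(3259 + \frac{1}{7}\right) - 3303\right) + \frac{35}{23}} = \frac{1}{\left(\frac{22814}{7} - 3303\right) + \frac{35}{23}} = \frac{1}{- \frac{307}{7} + \frac{35}{23}} = \frac{1}{- \frac{6816}{161}} = - \frac{161}{6816}$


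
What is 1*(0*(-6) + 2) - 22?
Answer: -20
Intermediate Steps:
1*(0*(-6) + 2) - 22 = 1*(0 + 2) - 22 = 1*2 - 22 = 2 - 22 = -20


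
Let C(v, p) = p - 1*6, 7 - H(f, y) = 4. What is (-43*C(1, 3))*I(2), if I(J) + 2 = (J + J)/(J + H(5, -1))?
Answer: -774/5 ≈ -154.80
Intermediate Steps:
H(f, y) = 3 (H(f, y) = 7 - 1*4 = 7 - 4 = 3)
C(v, p) = -6 + p (C(v, p) = p - 6 = -6 + p)
I(J) = -2 + 2*J/(3 + J) (I(J) = -2 + (J + J)/(J + 3) = -2 + (2*J)/(3 + J) = -2 + 2*J/(3 + J))
(-43*C(1, 3))*I(2) = (-43*(-6 + 3))*(-6/(3 + 2)) = (-43*(-3))*(-6/5) = 129*(-6*1/5) = 129*(-6/5) = -774/5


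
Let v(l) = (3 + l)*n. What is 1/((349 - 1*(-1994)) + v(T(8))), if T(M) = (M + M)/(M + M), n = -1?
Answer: 1/2339 ≈ 0.00042753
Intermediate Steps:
T(M) = 1 (T(M) = (2*M)/((2*M)) = (2*M)*(1/(2*M)) = 1)
v(l) = -3 - l (v(l) = (3 + l)*(-1) = -3 - l)
1/((349 - 1*(-1994)) + v(T(8))) = 1/((349 - 1*(-1994)) + (-3 - 1*1)) = 1/((349 + 1994) + (-3 - 1)) = 1/(2343 - 4) = 1/2339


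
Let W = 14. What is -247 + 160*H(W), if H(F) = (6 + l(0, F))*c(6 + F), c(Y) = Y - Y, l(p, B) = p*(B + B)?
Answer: -247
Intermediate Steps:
l(p, B) = 2*B*p (l(p, B) = p*(2*B) = 2*B*p)
c(Y) = 0
H(F) = 0 (H(F) = (6 + 2*F*0)*0 = (6 + 0)*0 = 6*0 = 0)
-247 + 160*H(W) = -247 + 160*0 = -247 + 0 = -247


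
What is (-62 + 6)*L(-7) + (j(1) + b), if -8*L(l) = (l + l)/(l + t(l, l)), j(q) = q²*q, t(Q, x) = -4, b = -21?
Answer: -122/11 ≈ -11.091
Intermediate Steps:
j(q) = q³
L(l) = -l/(4*(-4 + l)) (L(l) = -(l + l)/(8*(l - 4)) = -2*l/(8*(-4 + l)) = -l/(4*(-4 + l)))
(-62 + 6)*L(-7) + (j(1) + b) = (-62 + 6)*(-1*(-7)/(-16 + 4*(-7))) + (1³ - 21) = -(-56)*(-7)/(-16 - 28) + (1 - 21) = -(-56)*(-7)/(-44) - 20 = -(-56)*(-7)*(-1)/44 - 20 = -56*(-7/44) - 20 = 98/11 - 20 = -122/11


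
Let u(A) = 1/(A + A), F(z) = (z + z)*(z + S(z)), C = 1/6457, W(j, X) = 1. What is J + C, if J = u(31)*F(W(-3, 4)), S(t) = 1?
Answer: 12945/200167 ≈ 0.064671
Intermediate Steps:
C = 1/6457 ≈ 0.00015487
F(z) = 2*z*(1 + z) (F(z) = (z + z)*(z + 1) = (2*z)*(1 + z) = 2*z*(1 + z))
u(A) = 1/(2*A)
J = 2/31 (J = ((½)/31)*(2*1*(1 + 1)) = ((½)*(1/31))*(2*1*2) = (1/62)*4 = 2/31 ≈ 0.064516)
J + C = 2/31 + 1/6457 = 12945/200167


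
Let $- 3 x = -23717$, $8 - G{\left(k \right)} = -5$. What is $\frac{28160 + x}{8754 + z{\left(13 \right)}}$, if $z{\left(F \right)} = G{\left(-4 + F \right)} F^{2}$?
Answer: $\frac{108197}{32853} \approx 3.2934$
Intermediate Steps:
$G{\left(k \right)} = 13$ ($G{\left(k \right)} = 8 - -5 = 8 + 5 = 13$)
$x = \frac{23717}{3}$ ($x = \left(- \frac{1}{3}\right) \left(-23717\right) = \frac{23717}{3} \approx 7905.7$)
$z{\left(F \right)} = 13 F^{2}$
$\frac{28160 + x}{8754 + z{\left(13 \right)}} = \frac{28160 + \frac{23717}{3}}{8754 + 13 \cdot 13^{2}} = \frac{108197}{3 \left(8754 + 13 \cdot 169\right)} = \frac{108197}{3 \left(8754 + 2197\right)} = \frac{108197}{3 \cdot 10951} = \frac{108197}{3} \cdot \frac{1}{10951} = \frac{108197}{32853}$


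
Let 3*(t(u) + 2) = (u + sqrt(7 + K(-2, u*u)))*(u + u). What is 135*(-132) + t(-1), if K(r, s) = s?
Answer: -53464/3 - 4*sqrt(2)/3 ≈ -17823.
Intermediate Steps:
t(u) = -2 + 2*u*(u + sqrt(7 + u**2))/3 (t(u) = -2 + ((u + sqrt(7 + u*u))*(u + u))/3 = -2 + ((u + sqrt(7 + u**2))*(2*u))/3 = -2 + (2*u*(u + sqrt(7 + u**2)))/3 = -2 + 2*u*(u + sqrt(7 + u**2))/3)
135*(-132) + t(-1) = 135*(-132) + (-2 + (2/3)*(-1)**2 + (2/3)*(-1)*sqrt(7 + (-1)**2)) = -17820 + (-2 + (2/3)*1 + (2/3)*(-1)*sqrt(7 + 1)) = -17820 + (-2 + 2/3 + (2/3)*(-1)*sqrt(8)) = -17820 + (-2 + 2/3 + (2/3)*(-1)*(2*sqrt(2))) = -17820 + (-2 + 2/3 - 4*sqrt(2)/3) = -17820 + (-4/3 - 4*sqrt(2)/3) = -53464/3 - 4*sqrt(2)/3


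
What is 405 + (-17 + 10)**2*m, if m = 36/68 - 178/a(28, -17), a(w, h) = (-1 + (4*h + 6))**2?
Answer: 590380/1377 ≈ 428.74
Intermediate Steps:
a(w, h) = (5 + 4*h)**2 (a(w, h) = (-1 + (6 + 4*h))**2 = (5 + 4*h)**2)
m = 32695/67473 (m = 36/68 - 178/(5 + 4*(-17))**2 = 36*(1/68) - 178/(5 - 68)**2 = 9/17 - 178/((-63)**2) = 9/17 - 178/3969 = 32695/67473 ≈ 0.48456)
405 + (-17 + 10)**2*m = 405 + (-17 + 10)**2*(32695/67473) = 405 + (-7)**2*(32695/67473) = 405 + 49*(32695/67473) = 405 + 32695/1377 = 590380/1377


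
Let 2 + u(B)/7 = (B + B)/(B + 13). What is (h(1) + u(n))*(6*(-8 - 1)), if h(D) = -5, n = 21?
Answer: 9504/17 ≈ 559.06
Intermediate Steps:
u(B) = -14 + 14*B/(13 + B) (u(B) = -14 + 7*((B + B)/(B + 13)) = -14 + 7*((2*B)/(13 + B)) = -14 + 7*(2*B/(13 + B)) = -14 + 14*B/(13 + B))
(h(1) + u(n))*(6*(-8 - 1)) = (-5 - 182/(13 + 21))*(6*(-8 - 1)) = (-5 - 182/34)*(6*(-9)) = (-5 - 182*1/34)*(-54) = (-5 - 91/17)*(-54) = -176/17*(-54) = 9504/17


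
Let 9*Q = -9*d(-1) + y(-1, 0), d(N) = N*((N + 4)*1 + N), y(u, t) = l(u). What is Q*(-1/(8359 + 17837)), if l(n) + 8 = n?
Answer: -1/26196 ≈ -3.8174e-5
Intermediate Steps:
l(n) = -8 + n
y(u, t) = -8 + u
d(N) = N*(4 + 2*N) (d(N) = N*((4 + N)*1 + N) = N*((4 + N) + N) = N*(4 + 2*N))
Q = 1 (Q = (-18*(-1)*(2 - 1) + (-8 - 1))/9 = (-18*(-1) - 9)/9 = (-9*(-2) - 9)/9 = (18 - 9)/9 = (⅑)*9 = 1)
Q*(-1/(8359 + 17837)) = 1*(-1/(8359 + 17837)) = 1*(-1/26196) = -1/26196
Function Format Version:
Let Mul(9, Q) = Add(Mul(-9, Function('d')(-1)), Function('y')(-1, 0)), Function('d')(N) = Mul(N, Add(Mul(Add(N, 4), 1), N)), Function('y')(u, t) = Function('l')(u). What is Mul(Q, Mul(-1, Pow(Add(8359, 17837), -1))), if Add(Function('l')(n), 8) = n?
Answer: Rational(-1, 26196) ≈ -3.8174e-5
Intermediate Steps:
Function('l')(n) = Add(-8, n)
Function('y')(u, t) = Add(-8, u)
Function('d')(N) = Mul(N, Add(4, Mul(2, N))) (Function('d')(N) = Mul(N, Add(Mul(Add(4, N), 1), N)) = Mul(N, Add(Add(4, N), N)) = Mul(N, Add(4, Mul(2, N))))
Q = 1 (Q = Mul(Rational(1, 9), Add(Mul(-9, Mul(2, -1, Add(2, -1))), Add(-8, -1))) = Mul(Rational(1, 9), Add(Mul(-9, Mul(2, -1, 1)), -9)) = Mul(Rational(1, 9), Add(Mul(-9, -2), -9)) = Mul(Rational(1, 9), Add(18, -9)) = Mul(Rational(1, 9), 9) = 1)
Mul(Q, Mul(-1, Pow(Add(8359, 17837), -1))) = Mul(1, Mul(-1, Pow(Add(8359, 17837), -1))) = Mul(1, Mul(-1, Pow(26196, -1))) = Mul(1, Mul(-1, Rational(1, 26196))) = Mul(1, Rational(-1, 26196)) = Rational(-1, 26196)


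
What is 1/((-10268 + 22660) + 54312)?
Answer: 1/66704 ≈ 1.4992e-5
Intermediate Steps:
1/((-10268 + 22660) + 54312) = 1/(12392 + 54312) = 1/66704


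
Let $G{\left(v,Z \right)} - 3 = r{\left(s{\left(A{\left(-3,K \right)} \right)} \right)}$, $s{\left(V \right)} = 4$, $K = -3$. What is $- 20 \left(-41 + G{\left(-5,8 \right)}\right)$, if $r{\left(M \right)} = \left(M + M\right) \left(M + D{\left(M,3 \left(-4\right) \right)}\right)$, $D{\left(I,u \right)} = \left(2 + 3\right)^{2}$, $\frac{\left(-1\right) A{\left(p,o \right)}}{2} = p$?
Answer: $-3880$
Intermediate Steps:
$A{\left(p,o \right)} = - 2 p$
$D{\left(I,u \right)} = 25$ ($D{\left(I,u \right)} = 5^{2} = 25$)
$r{\left(M \right)} = 2 M \left(25 + M\right)$ ($r{\left(M \right)} = \left(M + M\right) \left(M + 25\right) = 2 M \left(25 + M\right)$)
$G{\left(v,Z \right)} = 235$ ($G{\left(v,Z \right)} = 3 + 2 \cdot 4 \left(25 + 4\right) = 3 + 2 \cdot 4 \cdot 29 = 3 + 232 = 235$)
$- 20 \left(-41 + G{\left(-5,8 \right)}\right) = - 20 \left(-41 + 235\right) = \left(-20\right) 194 = -3880$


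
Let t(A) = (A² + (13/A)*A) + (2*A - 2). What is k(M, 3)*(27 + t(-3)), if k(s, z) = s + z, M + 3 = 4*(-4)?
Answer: -656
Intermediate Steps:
M = -19 (M = -3 + 4*(-4) = -3 - 16 = -19)
t(A) = 11 + A² + 2*A (t(A) = (A² + 13) + (-2 + 2*A) = (13 + A²) + (-2 + 2*A) = 11 + A² + 2*A)
k(M, 3)*(27 + t(-3)) = (-19 + 3)*(27 + (11 + (-3)² + 2*(-3))) = -16*(27 + (11 + 9 - 6)) = -16*(27 + 14) = -16*41 = -656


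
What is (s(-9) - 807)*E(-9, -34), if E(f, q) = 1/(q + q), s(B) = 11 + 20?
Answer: 194/17 ≈ 11.412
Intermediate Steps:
s(B) = 31
E(f, q) = 1/(2*q)
(s(-9) - 807)*E(-9, -34) = (31 - 807)*((½)/(-34)) = -388*(-1)/34 = -776*(-1/68) = 194/17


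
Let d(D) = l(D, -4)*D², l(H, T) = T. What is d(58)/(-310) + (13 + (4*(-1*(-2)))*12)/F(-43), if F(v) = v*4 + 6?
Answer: 1099953/25730 ≈ 42.750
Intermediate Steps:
F(v) = 6 + 4*v (F(v) = 4*v + 6 = 6 + 4*v)
d(D) = -4*D²
d(58)/(-310) + (13 + (4*(-1*(-2)))*12)/F(-43) = -4*58²/(-310) + (13 + (4*(-1*(-2)))*12)/(6 + 4*(-43)) = -4*3364*(-1/310) + (13 + (4*2)*12)/(6 - 172) = -13456*(-1/310) + (13 + 8*12)/(-166) = 6728/155 + (13 + 96)*(-1/166) = 6728/155 + 109*(-1/166) = 6728/155 - 109/166 = 1099953/25730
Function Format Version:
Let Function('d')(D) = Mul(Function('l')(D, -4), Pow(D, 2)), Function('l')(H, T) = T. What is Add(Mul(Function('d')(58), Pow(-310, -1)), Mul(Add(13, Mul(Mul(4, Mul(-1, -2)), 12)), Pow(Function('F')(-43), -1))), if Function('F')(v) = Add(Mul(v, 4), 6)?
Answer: Rational(1099953, 25730) ≈ 42.750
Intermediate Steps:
Function('F')(v) = Add(6, Mul(4, v)) (Function('F')(v) = Add(Mul(4, v), 6) = Add(6, Mul(4, v)))
Function('d')(D) = Mul(-4, Pow(D, 2))
Add(Mul(Function('d')(58), Pow(-310, -1)), Mul(Add(13, Mul(Mul(4, Mul(-1, -2)), 12)), Pow(Function('F')(-43), -1))) = Add(Mul(Mul(-4, Pow(58, 2)), Pow(-310, -1)), Mul(Add(13, Mul(Mul(4, Mul(-1, -2)), 12)), Pow(Add(6, Mul(4, -43)), -1))) = Add(Mul(Mul(-4, 3364), Rational(-1, 310)), Mul(Add(13, Mul(Mul(4, 2), 12)), Pow(Add(6, -172), -1))) = Add(Mul(-13456, Rational(-1, 310)), Mul(Add(13, Mul(8, 12)), Pow(-166, -1))) = Add(Rational(6728, 155), Mul(Add(13, 96), Rational(-1, 166))) = Add(Rational(6728, 155), Mul(109, Rational(-1, 166))) = Add(Rational(6728, 155), Rational(-109, 166)) = Rational(1099953, 25730)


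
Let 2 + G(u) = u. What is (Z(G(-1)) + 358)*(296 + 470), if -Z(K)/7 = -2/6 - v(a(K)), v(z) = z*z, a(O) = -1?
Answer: 844132/3 ≈ 2.8138e+5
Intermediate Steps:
G(u) = -2 + u
v(z) = z**2
Z(K) = 28/3 (Z(K) = -7*(-2/6 - 1*(-1)**2) = -7*(-2*1/6 - 1*1) = -7*(-1/3 - 1) = -7*(-4/3) = 28/3)
(Z(G(-1)) + 358)*(296 + 470) = (28/3 + 358)*(296 + 470) = (1102/3)*766 = 844132/3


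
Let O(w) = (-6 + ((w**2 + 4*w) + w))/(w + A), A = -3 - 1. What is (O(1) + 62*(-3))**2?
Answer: 34596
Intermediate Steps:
A = -4
O(w) = (-6 + w**2 + 5*w)/(-4 + w) (O(w) = (-6 + ((w**2 + 4*w) + w))/(w - 4) = (-6 + (w**2 + 5*w))/(-4 + w) = (-6 + w**2 + 5*w)/(-4 + w))
(O(1) + 62*(-3))**2 = ((-6 + 1**2 + 5*1)/(-4 + 1) + 62*(-3))**2 = ((-6 + 1 + 5)/(-3) - 186)**2 = (-1/3*0 - 186)**2 = (0 - 186)**2 = (-186)**2 = 34596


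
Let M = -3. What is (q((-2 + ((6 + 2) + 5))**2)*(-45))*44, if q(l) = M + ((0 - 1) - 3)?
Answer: 13860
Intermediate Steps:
q(l) = -7 (q(l) = -3 + ((0 - 1) - 3) = -3 + (-1 - 3) = -3 - 4 = -7)
(q((-2 + ((6 + 2) + 5))**2)*(-45))*44 = -7*(-45)*44 = 315*44 = 13860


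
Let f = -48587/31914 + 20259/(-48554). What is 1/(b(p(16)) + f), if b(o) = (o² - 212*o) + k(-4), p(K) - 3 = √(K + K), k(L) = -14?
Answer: 22920857965670723487/36943543431200850019292 - 15457161744404407863*√2/18471771715600425009646 ≈ -0.00056298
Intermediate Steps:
p(K) = 3 + √2*√K (p(K) = 3 + √(K + K) = 3 + √(2*K) = 3 + √2*√K)
b(o) = -14 + o² - 212*o (b(o) = (o² - 212*o) - 14 = -14 + o² - 212*o)
f = -751409731/387388089 (f = -48587*1/31914 + 20259*(-1/48554) = -48587/31914 - 20259/48554 = -751409731/387388089 ≈ -1.9397)
1/(b(p(16)) + f) = 1/((-14 + (3 + √2*√16)² - 212*(3 + √2*√16)) - 751409731/387388089) = 1/((-14 + (3 + √2*4)² - 212*(3 + √2*4)) - 751409731/387388089) = 1/((-14 + (3 + 4*√2)² - 212*(3 + 4*√2)) - 751409731/387388089) = 1/((-14 + (3 + 4*√2)² + (-636 - 848*√2)) - 751409731/387388089) = 1/((-650 + (3 + 4*√2)² - 848*√2) - 751409731/387388089) = 1/(-252553667581/387388089 + (3 + 4*√2)² - 848*√2)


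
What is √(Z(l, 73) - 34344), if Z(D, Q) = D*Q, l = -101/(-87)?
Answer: I*√259308285/87 ≈ 185.09*I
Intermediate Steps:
l = 101/87 (l = -101*(-1/87) = 101/87 ≈ 1.1609)
√(Z(l, 73) - 34344) = √((101/87)*73 - 34344) = √(7373/87 - 34344) = √(-2980555/87) = I*√259308285/87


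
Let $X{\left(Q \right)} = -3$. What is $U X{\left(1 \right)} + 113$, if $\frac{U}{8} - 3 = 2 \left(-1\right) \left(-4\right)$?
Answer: $-151$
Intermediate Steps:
$U = 88$ ($U = 24 + 8 \cdot 2 \left(-1\right) \left(-4\right) = 24 + 8 \left(\left(-2\right) \left(-4\right)\right) = 24 + 8 \cdot 8 = 24 + 64 = 88$)
$U X{\left(1 \right)} + 113 = 88 \left(-3\right) + 113 = -264 + 113 = -151$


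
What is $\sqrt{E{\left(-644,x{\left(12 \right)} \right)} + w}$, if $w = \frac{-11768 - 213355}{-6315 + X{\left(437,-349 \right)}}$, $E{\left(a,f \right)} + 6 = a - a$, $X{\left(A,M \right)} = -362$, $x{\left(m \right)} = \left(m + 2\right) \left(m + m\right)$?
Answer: $\frac{\sqrt{1235652297}}{6677} \approx 5.2646$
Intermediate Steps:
$x{\left(m \right)} = 2 m \left(2 + m\right)$ ($x{\left(m \right)} = \left(2 + m\right) 2 m = 2 m \left(2 + m\right)$)
$E{\left(a,f \right)} = -6$ ($E{\left(a,f \right)} = -6 + \left(a - a\right) = -6 + 0 = -6$)
$w = \frac{225123}{6677}$ ($w = \frac{-11768 - 213355}{-6315 - 362} = - \frac{225123}{-6677} = \left(-225123\right) \left(- \frac{1}{6677}\right) = \frac{225123}{6677} \approx 33.716$)
$\sqrt{E{\left(-644,x{\left(12 \right)} \right)} + w} = \sqrt{-6 + \frac{225123}{6677}} = \sqrt{\frac{185061}{6677}} = \frac{\sqrt{1235652297}}{6677}$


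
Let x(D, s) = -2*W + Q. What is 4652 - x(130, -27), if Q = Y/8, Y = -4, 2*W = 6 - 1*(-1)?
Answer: 9319/2 ≈ 4659.5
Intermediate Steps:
W = 7/2 (W = (6 - 1*(-1))/2 = (6 + 1)/2 = (1/2)*7 = 7/2 ≈ 3.5000)
Q = -1/2 (Q = -4/8 = -4*1/8 = -1/2 ≈ -0.50000)
x(D, s) = -15/2 (x(D, s) = -2*7/2 - 1/2 = -7 - 1/2 = -15/2)
4652 - x(130, -27) = 4652 - 1*(-15/2) = 4652 + 15/2 = 9319/2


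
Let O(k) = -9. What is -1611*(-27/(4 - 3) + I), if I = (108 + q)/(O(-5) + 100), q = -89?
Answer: 3927618/91 ≈ 43161.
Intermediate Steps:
I = 19/91 (I = (108 - 89)/(-9 + 100) = 19/91 ≈ 0.20879)
-1611*(-27/(4 - 3) + I) = -1611*(-27/(4 - 3) + 19/91) = -1611*(-27/1 + 19/91) = -1611*(-27*1 + 19/91) = -1611*(-27 + 19/91) = -1611*(-2438/91) = 3927618/91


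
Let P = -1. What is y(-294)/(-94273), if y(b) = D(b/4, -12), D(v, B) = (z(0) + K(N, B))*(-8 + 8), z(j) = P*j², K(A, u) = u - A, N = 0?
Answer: 0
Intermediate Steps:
z(j) = -j²
D(v, B) = 0 (D(v, B) = (-1*0² + (B - 1*0))*(-8 + 8) = (-1*0 + (B + 0))*0 = (0 + B)*0 = B*0 = 0)
y(b) = 0
y(-294)/(-94273) = 0/(-94273) = 0*(-1/94273) = 0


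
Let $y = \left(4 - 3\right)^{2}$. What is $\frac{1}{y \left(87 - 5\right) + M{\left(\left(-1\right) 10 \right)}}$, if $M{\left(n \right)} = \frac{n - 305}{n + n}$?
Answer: $\frac{4}{391} \approx 0.01023$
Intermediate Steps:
$y = 1$ ($y = 1^{2} = 1$)
$M{\left(n \right)} = \frac{-305 + n}{2 n}$
$\frac{1}{y \left(87 - 5\right) + M{\left(\left(-1\right) 10 \right)}} = \frac{1}{1 \left(87 - 5\right) + \frac{-305 - 10}{2 \left(\left(-1\right) 10\right)}} = \frac{1}{1 \cdot 82 + \frac{-305 - 10}{2 \left(-10\right)}} = \frac{1}{82 + \frac{1}{2} \left(- \frac{1}{10}\right) \left(-315\right)} = \frac{1}{82 + \frac{63}{4}} = \frac{1}{\frac{391}{4}} = \frac{4}{391}$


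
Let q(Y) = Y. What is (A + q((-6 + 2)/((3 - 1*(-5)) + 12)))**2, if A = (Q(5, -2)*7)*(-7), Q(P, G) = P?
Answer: 1503076/25 ≈ 60123.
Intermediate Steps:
A = -245 (A = (5*7)*(-7) = 35*(-7) = -245)
(A + q((-6 + 2)/((3 - 1*(-5)) + 12)))**2 = (-245 + (-6 + 2)/((3 - 1*(-5)) + 12))**2 = (-245 - 4/((3 + 5) + 12))**2 = (-245 - 4/(8 + 12))**2 = (-245 - 4/20)**2 = (-245 - 4*1/20)**2 = (-245 - 1/5)**2 = (-1226/5)**2 = 1503076/25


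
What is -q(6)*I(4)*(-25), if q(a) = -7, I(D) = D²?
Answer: -2800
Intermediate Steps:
-q(6)*I(4)*(-25) = -(-7*4²)*(-25) = -(-7*16)*(-25) = -(-112)*(-25) = -1*2800 = -2800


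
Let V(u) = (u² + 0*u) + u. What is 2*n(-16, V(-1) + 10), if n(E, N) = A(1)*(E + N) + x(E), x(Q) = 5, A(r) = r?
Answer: -2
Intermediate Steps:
V(u) = u + u² (V(u) = (u² + 0) + u = u² + u = u + u²)
n(E, N) = 5 + E + N (n(E, N) = 1*(E + N) + 5 = (E + N) + 5 = 5 + E + N)
2*n(-16, V(-1) + 10) = 2*(5 - 16 + (-(1 - 1) + 10)) = 2*(5 - 16 + (-1*0 + 10)) = 2*(5 - 16 + (0 + 10)) = 2*(5 - 16 + 10) = 2*(-1) = -2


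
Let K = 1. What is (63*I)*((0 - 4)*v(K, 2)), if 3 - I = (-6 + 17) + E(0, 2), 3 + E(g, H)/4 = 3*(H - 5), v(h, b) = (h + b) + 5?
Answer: -80640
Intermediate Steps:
v(h, b) = 5 + b + h (v(h, b) = (b + h) + 5 = 5 + b + h)
E(g, H) = -72 + 12*H (E(g, H) = -12 + 4*(3*(H - 5)) = -12 + 4*(3*(-5 + H)) = -12 + 4*(-15 + 3*H) = -12 + (-60 + 12*H) = -72 + 12*H)
I = 40 (I = 3 - ((-6 + 17) + (-72 + 12*2)) = 3 - (11 + (-72 + 24)) = 3 - (11 - 48) = 3 - 1*(-37) = 3 + 37 = 40)
(63*I)*((0 - 4)*v(K, 2)) = (63*40)*((0 - 4)*(5 + 2 + 1)) = 2520*(-4*8) = 2520*(-32) = -80640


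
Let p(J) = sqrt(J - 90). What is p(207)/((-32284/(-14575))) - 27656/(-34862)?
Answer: 13828/17431 + 43725*sqrt(13)/32284 ≈ 5.6766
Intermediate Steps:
p(J) = sqrt(-90 + J)
p(207)/((-32284/(-14575))) - 27656/(-34862) = sqrt(-90 + 207)/((-32284/(-14575))) - 27656/(-34862) = sqrt(117)/((-32284*(-1/14575))) - 27656*(-1/34862) = (3*sqrt(13))/(32284/14575) + 13828/17431 = (3*sqrt(13))*(14575/32284) + 13828/17431 = 43725*sqrt(13)/32284 + 13828/17431 = 13828/17431 + 43725*sqrt(13)/32284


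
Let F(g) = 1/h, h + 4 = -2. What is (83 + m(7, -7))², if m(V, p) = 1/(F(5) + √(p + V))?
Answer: 5929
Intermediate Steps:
h = -6 (h = -4 - 2 = -6)
F(g) = -⅙ (F(g) = 1/(-6) = -⅙)
m(V, p) = 1/(-⅙ + √(V + p)) (m(V, p) = 1/(-⅙ + √(p + V)) = 1/(-⅙ + √(V + p)))
(83 + m(7, -7))² = (83 + 6/(-1 + 6*√(7 - 7)))² = (83 + 6/(-1 + 6*√0))² = (83 + 6/(-1 + 6*0))² = (83 + 6/(-1 + 0))² = (83 + 6/(-1))² = (83 + 6*(-1))² = (83 - 6)² = 77² = 5929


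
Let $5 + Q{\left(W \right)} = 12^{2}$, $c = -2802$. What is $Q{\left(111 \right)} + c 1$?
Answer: $-2663$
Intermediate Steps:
$Q{\left(W \right)} = 139$ ($Q{\left(W \right)} = -5 + 12^{2} = -5 + 144 = 139$)
$Q{\left(111 \right)} + c 1 = 139 - 2802 = -2663$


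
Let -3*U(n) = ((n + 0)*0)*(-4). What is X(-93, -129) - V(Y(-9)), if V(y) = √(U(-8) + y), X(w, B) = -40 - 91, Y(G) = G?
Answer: -131 - 3*I ≈ -131.0 - 3.0*I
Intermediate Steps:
X(w, B) = -131
U(n) = 0 (U(n) = -(n + 0)*0*(-4)/3 = -n*0*(-4)/3 = -0*(-4) = -⅓*0 = 0)
V(y) = √y (V(y) = √(0 + y) = √y)
X(-93, -129) - V(Y(-9)) = -131 - √(-9) = -131 - 3*I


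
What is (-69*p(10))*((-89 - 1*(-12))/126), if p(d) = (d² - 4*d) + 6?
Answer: 2783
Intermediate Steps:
p(d) = 6 + d² - 4*d
(-69*p(10))*((-89 - 1*(-12))/126) = (-69*(6 + 10² - 4*10))*((-89 - 1*(-12))/126) = (-69*(6 + 100 - 40))*((-89 + 12)*(1/126)) = (-69*66)*(-77*1/126) = -4554*(-11/18) = 2783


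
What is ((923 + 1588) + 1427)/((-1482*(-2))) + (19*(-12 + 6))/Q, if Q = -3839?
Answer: 7727939/5689398 ≈ 1.3583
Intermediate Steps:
((923 + 1588) + 1427)/((-1482*(-2))) + (19*(-12 + 6))/Q = ((923 + 1588) + 1427)/((-1482*(-2))) + (19*(-12 + 6))/(-3839) = (2511 + 1427)/2964 + (19*(-6))*(-1/3839) = 3938*(1/2964) - 114*(-1/3839) = 1969/1482 + 114/3839 = 7727939/5689398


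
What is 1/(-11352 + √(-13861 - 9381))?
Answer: -5676/64445573 - I*√23242/128891146 ≈ -8.8074e-5 - 1.1828e-6*I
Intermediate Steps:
1/(-11352 + √(-13861 - 9381)) = 1/(-11352 + √(-23242)) = 1/(-11352 + I*√23242)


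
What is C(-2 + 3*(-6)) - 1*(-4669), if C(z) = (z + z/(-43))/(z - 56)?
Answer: 3814783/817 ≈ 4669.3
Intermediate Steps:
C(z) = 42*z/(43*(-56 + z)) (C(z) = (z + z*(-1/43))/(-56 + z) = (z - z/43)/(-56 + z) = (42*z/43)/(-56 + z) = 42*z/(43*(-56 + z)))
C(-2 + 3*(-6)) - 1*(-4669) = 42*(-2 + 3*(-6))/(43*(-56 + (-2 + 3*(-6)))) - 1*(-4669) = 42*(-2 - 18)/(43*(-56 + (-2 - 18))) + 4669 = (42/43)*(-20)/(-56 - 20) + 4669 = (42/43)*(-20)/(-76) + 4669 = (42/43)*(-20)*(-1/76) + 4669 = 210/817 + 4669 = 3814783/817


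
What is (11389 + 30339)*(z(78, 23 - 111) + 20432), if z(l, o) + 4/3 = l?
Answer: 2567356928/3 ≈ 8.5579e+8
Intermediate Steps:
z(l, o) = -4/3 + l
(11389 + 30339)*(z(78, 23 - 111) + 20432) = (11389 + 30339)*((-4/3 + 78) + 20432) = 41728*(230/3 + 20432) = 41728*(61526/3) = 2567356928/3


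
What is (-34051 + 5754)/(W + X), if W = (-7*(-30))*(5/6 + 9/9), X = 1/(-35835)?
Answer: -1014022995/13796474 ≈ -73.499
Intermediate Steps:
X = -1/35835 ≈ -2.7906e-5
W = 385 (W = 210*(5*(⅙) + 9*(⅑)) = 210*(⅚ + 1) = 210*(11/6) = 385)
(-34051 + 5754)/(W + X) = (-34051 + 5754)/(385 - 1/35835) = -28297/13796474/35835 = -28297*35835/13796474 = -1014022995/13796474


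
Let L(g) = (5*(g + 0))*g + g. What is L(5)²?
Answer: 16900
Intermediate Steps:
L(g) = g + 5*g² (L(g) = (5*g)*g + g = 5*g² + g = g + 5*g²)
L(5)² = (5*(1 + 5*5))² = (5*(1 + 25))² = (5*26)² = 130² = 16900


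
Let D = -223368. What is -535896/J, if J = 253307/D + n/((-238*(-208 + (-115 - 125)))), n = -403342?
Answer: 46923190949376/430523167 ≈ 1.0899e+5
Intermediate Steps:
J = -430523167/87560256 (J = 253307/(-223368) - 403342*(-1/(238*(-208 + (-115 - 125)))) = 253307*(-1/223368) - 403342*(-1/(238*(-208 - 240))) = -253307/223368 - 403342/((-238*(-448))) = -253307/223368 - 403342/106624 = -253307/223368 - 403342*1/106624 = -253307/223368 - 11863/3136 = -430523167/87560256 ≈ -4.9169)
-535896/J = -535896/(-430523167/87560256) = -535896*(-87560256/430523167) = 46923190949376/430523167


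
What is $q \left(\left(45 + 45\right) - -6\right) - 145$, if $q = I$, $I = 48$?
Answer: $4463$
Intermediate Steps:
$q = 48$
$q \left(\left(45 + 45\right) - -6\right) - 145 = 48 \left(\left(45 + 45\right) - -6\right) - 145 = 48 \left(90 + 6\right) - 145 = 48 \cdot 96 - 145 = 4608 - 145 = 4463$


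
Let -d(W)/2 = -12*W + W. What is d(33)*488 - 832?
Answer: 353456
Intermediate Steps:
d(W) = 22*W (d(W) = -2*(-12*W + W) = -(-22)*W = 22*W)
d(33)*488 - 832 = (22*33)*488 - 832 = 726*488 - 832 = 354288 - 832 = 353456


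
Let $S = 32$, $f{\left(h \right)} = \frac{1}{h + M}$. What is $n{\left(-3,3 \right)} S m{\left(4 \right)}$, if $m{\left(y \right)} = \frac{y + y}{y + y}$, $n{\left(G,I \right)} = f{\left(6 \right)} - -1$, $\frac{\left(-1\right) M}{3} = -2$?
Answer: $\frac{104}{3} \approx 34.667$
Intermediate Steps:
$M = 6$ ($M = \left(-3\right) \left(-2\right) = 6$)
$f{\left(h \right)} = \frac{1}{6 + h}$ ($f{\left(h \right)} = \frac{1}{h + 6} = \frac{1}{6 + h}$)
$n{\left(G,I \right)} = \frac{13}{12}$ ($n{\left(G,I \right)} = \frac{1}{6 + 6} - -1 = \frac{1}{12} + 1 = \frac{13}{12}$)
$m{\left(y \right)} = 1$ ($m{\left(y \right)} = \frac{2 y}{2 y} = 2 y \frac{1}{2 y} = 1$)
$n{\left(-3,3 \right)} S m{\left(4 \right)} = \frac{13}{12} \cdot 32 \cdot 1 = \frac{104}{3} \cdot 1 = \frac{104}{3}$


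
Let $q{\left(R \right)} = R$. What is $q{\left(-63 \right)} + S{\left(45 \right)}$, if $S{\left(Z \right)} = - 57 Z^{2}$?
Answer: $-115488$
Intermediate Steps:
$q{\left(-63 \right)} + S{\left(45 \right)} = -63 - 57 \cdot 45^{2} = -63 - 115425 = -115488$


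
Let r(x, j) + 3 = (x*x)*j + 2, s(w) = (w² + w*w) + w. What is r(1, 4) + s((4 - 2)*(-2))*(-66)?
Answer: -1845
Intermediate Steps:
s(w) = w + 2*w² (s(w) = (w² + w²) + w = 2*w² + w = w + 2*w²)
r(x, j) = -1 + j*x² (r(x, j) = -3 + ((x*x)*j + 2) = -3 + (x²*j + 2) = -3 + (j*x² + 2) = -3 + (2 + j*x²) = -1 + j*x²)
r(1, 4) + s((4 - 2)*(-2))*(-66) = (-1 + 4*1²) + (((4 - 2)*(-2))*(1 + 2*((4 - 2)*(-2))))*(-66) = (-1 + 4*1) + ((2*(-2))*(1 + 2*(2*(-2))))*(-66) = (-1 + 4) - 4*(1 + 2*(-4))*(-66) = 3 - 4*(1 - 8)*(-66) = 3 - 4*(-7)*(-66) = 3 + 28*(-66) = 3 - 1848 = -1845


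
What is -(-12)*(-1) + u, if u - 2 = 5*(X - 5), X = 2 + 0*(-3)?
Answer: -25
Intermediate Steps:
X = 2 (X = 2 + 0 = 2)
u = -13 (u = 2 + 5*(2 - 5) = 2 + 5*(-3) = 2 - 15 = -13)
-(-12)*(-1) + u = -(-12)*(-1) - 13 = -12*1 - 13 = -12 - 13 = -25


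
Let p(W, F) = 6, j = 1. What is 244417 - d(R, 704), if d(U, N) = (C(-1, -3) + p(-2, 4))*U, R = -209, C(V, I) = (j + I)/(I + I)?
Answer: 737222/3 ≈ 2.4574e+5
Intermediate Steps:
C(V, I) = (1 + I)/(2*I) (C(V, I) = (1 + I)/(I + I) = (1 + I)/((2*I)) = (1 + I)*(1/(2*I)) = (1 + I)/(2*I))
d(U, N) = 19*U/3 (d(U, N) = ((1/2)*(1 - 3)/(-3) + 6)*U = ((1/2)*(-1/3)*(-2) + 6)*U = (1/3 + 6)*U = 19*U/3)
244417 - d(R, 704) = 244417 - 19*(-209)/3 = 244417 - 1*(-3971/3) = 244417 + 3971/3 = 737222/3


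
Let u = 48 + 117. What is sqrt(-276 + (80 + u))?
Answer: I*sqrt(31) ≈ 5.5678*I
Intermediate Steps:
u = 165
sqrt(-276 + (80 + u)) = sqrt(-276 + (80 + 165)) = sqrt(-276 + 245) = sqrt(-31) = I*sqrt(31)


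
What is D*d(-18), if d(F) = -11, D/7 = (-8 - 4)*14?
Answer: 12936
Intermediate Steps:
D = -1176 (D = 7*((-8 - 4)*14) = 7*(-12*14) = 7*(-168) = -1176)
D*d(-18) = -1176*(-11) = 12936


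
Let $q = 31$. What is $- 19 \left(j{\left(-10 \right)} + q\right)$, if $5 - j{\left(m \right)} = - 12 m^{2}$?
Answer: $-23484$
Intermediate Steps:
$j{\left(m \right)} = 5 + 12 m^{2}$ ($j{\left(m \right)} = 5 - - 12 m^{2} = 5 + 12 m^{2}$)
$- 19 \left(j{\left(-10 \right)} + q\right) = - 19 \left(\left(5 + 12 \left(-10\right)^{2}\right) + 31\right) = - 19 \left(\left(5 + 12 \cdot 100\right) + 31\right) = - 19 \left(\left(5 + 1200\right) + 31\right) = - 19 \left(1205 + 31\right) = \left(-19\right) 1236 = -23484$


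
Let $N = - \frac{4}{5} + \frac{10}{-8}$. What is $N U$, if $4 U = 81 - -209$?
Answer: $- \frac{1189}{8} \approx -148.63$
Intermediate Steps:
$U = \frac{145}{2}$ ($U = \frac{81 - -209}{4} = \frac{81 + 209}{4} = \frac{1}{4} \cdot 290 = \frac{145}{2} \approx 72.5$)
$N = - \frac{41}{20}$ ($N = \left(-4\right) \frac{1}{5} + 10 \left(- \frac{1}{8}\right) = - \frac{4}{5} - \frac{5}{4} = - \frac{41}{20} \approx -2.05$)
$N U = \left(- \frac{41}{20}\right) \frac{145}{2} = - \frac{1189}{8}$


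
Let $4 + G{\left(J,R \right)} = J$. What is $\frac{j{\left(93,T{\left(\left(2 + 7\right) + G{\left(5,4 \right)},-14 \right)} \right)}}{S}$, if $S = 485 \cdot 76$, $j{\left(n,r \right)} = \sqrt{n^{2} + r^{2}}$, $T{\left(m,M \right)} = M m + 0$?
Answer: $\frac{\sqrt{28249}}{36860} \approx 0.0045598$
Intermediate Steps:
$G{\left(J,R \right)} = -4 + J$
$T{\left(m,M \right)} = M m$
$S = 36860$
$\frac{j{\left(93,T{\left(\left(2 + 7\right) + G{\left(5,4 \right)},-14 \right)} \right)}}{S} = \frac{\sqrt{93^{2} + \left(- 14 \left(\left(2 + 7\right) + \left(-4 + 5\right)\right)\right)^{2}}}{36860} = \sqrt{8649 + \left(- 14 \left(9 + 1\right)\right)^{2}} \cdot \frac{1}{36860} = \sqrt{8649 + \left(\left(-14\right) 10\right)^{2}} \cdot \frac{1}{36860} = \sqrt{8649 + \left(-140\right)^{2}} \cdot \frac{1}{36860} = \sqrt{8649 + 19600} \cdot \frac{1}{36860} = \sqrt{28249} \cdot \frac{1}{36860} = \frac{\sqrt{28249}}{36860}$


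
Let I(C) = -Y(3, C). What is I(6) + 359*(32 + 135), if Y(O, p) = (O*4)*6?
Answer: 59881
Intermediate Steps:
Y(O, p) = 24*O (Y(O, p) = (4*O)*6 = 24*O)
I(C) = -72 (I(C) = -24*3 = -1*72 = -72)
I(6) + 359*(32 + 135) = -72 + 359*(32 + 135) = -72 + 359*167 = -72 + 59953 = 59881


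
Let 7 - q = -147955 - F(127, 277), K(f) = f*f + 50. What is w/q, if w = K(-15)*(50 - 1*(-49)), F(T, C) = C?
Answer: 3025/16471 ≈ 0.18366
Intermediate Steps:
K(f) = 50 + f² (K(f) = f² + 50 = 50 + f²)
w = 27225 (w = (50 + (-15)²)*(50 - 1*(-49)) = (50 + 225)*(50 + 49) = 275*99 = 27225)
q = 148239 (q = 7 - (-147955 - 1*277) = 7 - (-147955 - 277) = 7 - 1*(-148232) = 7 + 148232 = 148239)
w/q = 27225/148239 = 27225*(1/148239) = 3025/16471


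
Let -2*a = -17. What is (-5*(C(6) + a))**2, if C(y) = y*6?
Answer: 198025/4 ≈ 49506.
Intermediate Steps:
a = 17/2 (a = -1/2*(-17) = 17/2 ≈ 8.5000)
C(y) = 6*y
(-5*(C(6) + a))**2 = (-5*(6*6 + 17/2))**2 = (-5*(36 + 17/2))**2 = (-5*89/2)**2 = (-445/2)**2 = 198025/4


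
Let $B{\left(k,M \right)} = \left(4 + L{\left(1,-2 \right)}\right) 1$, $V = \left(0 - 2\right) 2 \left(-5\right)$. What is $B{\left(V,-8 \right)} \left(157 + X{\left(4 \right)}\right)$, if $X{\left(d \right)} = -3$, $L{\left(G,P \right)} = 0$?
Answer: $616$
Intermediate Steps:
$V = 20$ ($V = \left(-2\right) 2 \left(-5\right) = \left(-4\right) \left(-5\right) = 20$)
$B{\left(k,M \right)} = 4$ ($B{\left(k,M \right)} = \left(4 + 0\right) 1 = 4 \cdot 1 = 4$)
$B{\left(V,-8 \right)} \left(157 + X{\left(4 \right)}\right) = 4 \left(157 - 3\right) = 4 \cdot 154 = 616$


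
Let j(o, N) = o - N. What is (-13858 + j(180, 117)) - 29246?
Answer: -43041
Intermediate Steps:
(-13858 + j(180, 117)) - 29246 = (-13858 + (180 - 1*117)) - 29246 = (-13858 + (180 - 117)) - 29246 = (-13858 + 63) - 29246 = -13795 - 29246 = -43041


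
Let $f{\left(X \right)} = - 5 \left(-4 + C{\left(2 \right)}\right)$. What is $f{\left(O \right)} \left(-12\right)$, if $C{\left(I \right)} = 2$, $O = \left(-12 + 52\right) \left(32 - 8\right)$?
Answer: $-120$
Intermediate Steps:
$O = 960$ ($O = 40 \cdot 24 = 960$)
$f{\left(X \right)} = 10$ ($f{\left(X \right)} = - 5 \left(-4 + 2\right) = \left(-5\right) \left(-2\right) = 10$)
$f{\left(O \right)} \left(-12\right) = 10 \left(-12\right) = -120$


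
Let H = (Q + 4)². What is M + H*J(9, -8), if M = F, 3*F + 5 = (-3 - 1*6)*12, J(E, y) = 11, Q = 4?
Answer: 1999/3 ≈ 666.33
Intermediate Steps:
H = 64 (H = (4 + 4)² = 8² = 64)
F = -113/3 (F = -5/3 + ((-3 - 1*6)*12)/3 = -5/3 + ((-3 - 6)*12)/3 = -5/3 + (-9*12)/3 = -5/3 + (⅓)*(-108) = -5/3 - 36 = -113/3 ≈ -37.667)
M = -113/3 ≈ -37.667
M + H*J(9, -8) = -113/3 + 64*11 = -113/3 + 704 = 1999/3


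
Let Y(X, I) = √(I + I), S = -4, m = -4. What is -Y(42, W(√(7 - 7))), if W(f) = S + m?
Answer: -4*I ≈ -4.0*I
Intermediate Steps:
W(f) = -8 (W(f) = -4 - 4 = -8)
Y(X, I) = √2*√I (Y(X, I) = √(2*I) = √2*√I)
-Y(42, W(√(7 - 7))) = -√2*√(-8) = -√2*2*I*√2 = -4*I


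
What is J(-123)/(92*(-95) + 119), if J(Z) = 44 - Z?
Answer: -167/8621 ≈ -0.019371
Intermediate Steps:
J(-123)/(92*(-95) + 119) = (44 - 1*(-123))/(92*(-95) + 119) = (44 + 123)/(-8740 + 119) = 167/(-8621) = 167*(-1/8621) = -167/8621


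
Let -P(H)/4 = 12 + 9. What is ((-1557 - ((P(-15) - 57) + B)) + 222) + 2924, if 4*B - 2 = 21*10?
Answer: 1677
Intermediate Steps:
P(H) = -84 (P(H) = -4*(12 + 9) = -4*21 = -84)
B = 53 (B = ½ + (21*10)/4 = ½ + (¼)*210 = ½ + 105/2 = 53)
((-1557 - ((P(-15) - 57) + B)) + 222) + 2924 = ((-1557 - ((-84 - 57) + 53)) + 222) + 2924 = ((-1557 - (-141 + 53)) + 222) + 2924 = ((-1557 - 1*(-88)) + 222) + 2924 = ((-1557 + 88) + 222) + 2924 = (-1469 + 222) + 2924 = -1247 + 2924 = 1677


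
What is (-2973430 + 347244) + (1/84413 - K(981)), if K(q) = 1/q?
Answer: -217472238363890/82809153 ≈ -2.6262e+6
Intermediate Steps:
(-2973430 + 347244) + (1/84413 - K(981)) = (-2973430 + 347244) + (1/84413 - 1/981) = -2626186 + (1/84413 - 1*1/981) = -2626186 + (1/84413 - 1/981) = -2626186 - 83432/82809153 = -217472238363890/82809153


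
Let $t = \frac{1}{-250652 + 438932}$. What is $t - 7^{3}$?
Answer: $- \frac{64580039}{188280} \approx -343.0$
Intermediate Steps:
$t = \frac{1}{188280} \approx 5.3112 \cdot 10^{-6}$
$t - 7^{3} = \frac{1}{188280} - 7^{3} = \frac{1}{188280} - 343 = - \frac{64580039}{188280}$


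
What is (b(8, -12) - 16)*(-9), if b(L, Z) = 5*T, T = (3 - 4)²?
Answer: 99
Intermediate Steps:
T = 1 (T = (-1)² = 1)
b(L, Z) = 5 (b(L, Z) = 5*1 = 5)
(b(8, -12) - 16)*(-9) = (5 - 16)*(-9) = -11*(-9) = 99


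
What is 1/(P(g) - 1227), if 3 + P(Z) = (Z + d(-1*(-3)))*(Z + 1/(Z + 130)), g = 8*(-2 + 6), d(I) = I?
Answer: -162/17785 ≈ -0.0091088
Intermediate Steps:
g = 32 (g = 8*4 = 32)
P(Z) = -3 + (3 + Z)*(Z + 1/(130 + Z)) (P(Z) = -3 + (Z - 1*(-3))*(Z + 1/(Z + 130)) = -3 + (Z + 3)*(Z + 1/(130 + Z)) = -3 + (3 + Z)*(Z + 1/(130 + Z)))
1/(P(g) - 1227) = 1/((-387 + 32**3 + 133*32**2 + 388*32)/(130 + 32) - 1227) = 1/((-387 + 32768 + 133*1024 + 12416)/162 - 1227) = 1/((-387 + 32768 + 136192 + 12416)/162 - 1227) = 1/((1/162)*180989 - 1227) = 1/(180989/162 - 1227) = 1/(-17785/162) = -162/17785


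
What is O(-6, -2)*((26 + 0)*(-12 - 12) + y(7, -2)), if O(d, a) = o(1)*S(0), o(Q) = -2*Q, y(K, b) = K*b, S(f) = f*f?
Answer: 0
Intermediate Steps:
S(f) = f**2
O(d, a) = 0 (O(d, a) = -2*1*0**2 = -2*0 = 0)
O(-6, -2)*((26 + 0)*(-12 - 12) + y(7, -2)) = 0*((26 + 0)*(-12 - 12) + 7*(-2)) = 0*(26*(-24) - 14) = 0*(-624 - 14) = 0*(-638) = 0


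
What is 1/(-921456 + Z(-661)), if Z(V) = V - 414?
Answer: -1/922531 ≈ -1.0840e-6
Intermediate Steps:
Z(V) = -414 + V
1/(-921456 + Z(-661)) = 1/(-921456 + (-414 - 661)) = 1/(-921456 - 1075) = 1/(-922531) = -1/922531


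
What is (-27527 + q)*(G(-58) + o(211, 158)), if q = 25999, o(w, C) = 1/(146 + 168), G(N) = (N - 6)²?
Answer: -982614780/157 ≈ -6.2587e+6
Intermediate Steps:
G(N) = (-6 + N)²
o(w, C) = 1/314
(-27527 + q)*(G(-58) + o(211, 158)) = (-27527 + 25999)*((-6 - 58)² + 1/314) = -1528*((-64)² + 1/314) = -1528*(4096 + 1/314) = -1528*1286145/314 = -982614780/157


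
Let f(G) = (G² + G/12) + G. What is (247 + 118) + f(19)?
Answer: 8959/12 ≈ 746.58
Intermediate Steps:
f(G) = G² + 13*G/12 (f(G) = (G² + G/12) + G = G² + 13*G/12)
(247 + 118) + f(19) = (247 + 118) + (1/12)*19*(13 + 12*19) = 365 + (1/12)*19*(13 + 228) = 365 + (1/12)*19*241 = 365 + 4579/12 = 8959/12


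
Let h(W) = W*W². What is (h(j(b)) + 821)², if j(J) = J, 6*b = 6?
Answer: 675684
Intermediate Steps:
b = 1 (b = (⅙)*6 = 1)
h(W) = W³
(h(j(b)) + 821)² = (1³ + 821)² = (1 + 821)² = 822² = 675684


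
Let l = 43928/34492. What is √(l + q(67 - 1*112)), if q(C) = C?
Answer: I*√3251328019/8623 ≈ 6.6126*I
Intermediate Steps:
l = 10982/8623 (l = 43928*(1/34492) = 10982/8623 ≈ 1.2736)
√(l + q(67 - 1*112)) = √(10982/8623 + (67 - 1*112)) = √(10982/8623 + (67 - 112)) = √(10982/8623 - 45) = √(-377053/8623) = I*√3251328019/8623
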